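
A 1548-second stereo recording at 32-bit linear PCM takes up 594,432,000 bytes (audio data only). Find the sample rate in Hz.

Bytes = sample_rate × seconds × bytes_per_sample × channels.
sample_rate = 594,432,000 / (1,548 × 4 × 2) = 594,432,000 / 12,384 = 48,000 Hz.

48,000 Hz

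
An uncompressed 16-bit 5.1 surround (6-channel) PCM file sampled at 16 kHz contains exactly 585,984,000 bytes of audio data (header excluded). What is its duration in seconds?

Byte rate = 16,000 × 2 × 6 = 192,000 bytes/s.
Duration = 585,984,000 / 192,000 = 3,052 s.

3,052 seconds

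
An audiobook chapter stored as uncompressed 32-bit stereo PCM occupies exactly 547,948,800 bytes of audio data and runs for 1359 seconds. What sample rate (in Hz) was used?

Bytes = sample_rate × seconds × bytes_per_sample × channels.
sample_rate = 547,948,800 / (1,359 × 4 × 2) = 547,948,800 / 10,872 = 50,400 Hz.

50,400 Hz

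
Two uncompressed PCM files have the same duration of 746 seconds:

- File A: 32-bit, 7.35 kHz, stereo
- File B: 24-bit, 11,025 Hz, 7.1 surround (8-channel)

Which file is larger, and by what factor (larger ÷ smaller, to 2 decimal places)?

File B, by a factor of 4.50

File A: 7,350 × 4 × 2 = 58,800 bytes/s.
File B: 11,025 × 3 × 8 = 264,600 bytes/s.
File B is larger; ratio = 197,391,600 / 43,864,800 = 4.50.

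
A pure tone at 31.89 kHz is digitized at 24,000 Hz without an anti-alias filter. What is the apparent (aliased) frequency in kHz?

Nyquist = 24,000/2 = 12,000 Hz; 31,890 Hz exceeds it.
Alias = |31,890 − 1×24,000| = |31,890 − 24,000| = 7,890 Hz = 7.89 kHz.

7.89 kHz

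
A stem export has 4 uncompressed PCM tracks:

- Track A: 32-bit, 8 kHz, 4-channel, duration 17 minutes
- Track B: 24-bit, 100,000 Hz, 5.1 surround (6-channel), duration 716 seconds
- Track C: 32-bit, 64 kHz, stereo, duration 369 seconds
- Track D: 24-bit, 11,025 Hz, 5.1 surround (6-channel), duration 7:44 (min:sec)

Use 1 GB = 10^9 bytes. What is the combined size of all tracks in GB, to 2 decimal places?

Track A: 17 minutes = 1,020 s; 8,000 × 1,020 × 4 × 4 = 130,560,000 bytes.
Track B: 100,000 × 716 × 3 × 6 = 1,288,800,000 bytes.
Track C: 64,000 × 369 × 4 × 2 = 188,928,000 bytes.
Track D: 7:44 (min:sec) = 464 s; 11,025 × 464 × 3 × 6 = 92,080,800 bytes.
Total = 1,700,368,800 bytes = 1.70 GB.

1.70 GB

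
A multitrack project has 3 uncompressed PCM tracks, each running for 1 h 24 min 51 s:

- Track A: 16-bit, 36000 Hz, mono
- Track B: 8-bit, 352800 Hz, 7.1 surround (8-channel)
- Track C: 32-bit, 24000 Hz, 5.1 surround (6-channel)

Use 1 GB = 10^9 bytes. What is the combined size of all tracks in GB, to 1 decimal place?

17.7 GB

1 h 24 min 51 s = 5,091 s.
Track A: 36,000 × 5,091 × 2 × 1 = 366,552,000 bytes.
Track B: 352,800 × 5,091 × 1 × 8 = 14,368,838,400 bytes.
Track C: 24,000 × 5,091 × 4 × 6 = 2,932,416,000 bytes.
Total = 17,667,806,400 bytes = 17.7 GB.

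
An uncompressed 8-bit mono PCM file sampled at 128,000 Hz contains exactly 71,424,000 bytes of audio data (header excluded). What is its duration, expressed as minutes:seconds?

9:18

Byte rate = 128,000 × 1 × 1 = 128,000 bytes/s.
Duration = 71,424,000 / 128,000 = 558 s.
558 s = 9:18.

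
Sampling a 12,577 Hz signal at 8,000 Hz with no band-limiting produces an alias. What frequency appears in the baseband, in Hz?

3,423 Hz

Nyquist = 8,000/2 = 4,000 Hz; 12,577 Hz exceeds it.
Alias = |12,577 − 2×8,000| = |12,577 − 16,000| = 3,423 Hz.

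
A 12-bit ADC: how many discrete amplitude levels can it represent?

4,096 levels

2^12 = 4,096.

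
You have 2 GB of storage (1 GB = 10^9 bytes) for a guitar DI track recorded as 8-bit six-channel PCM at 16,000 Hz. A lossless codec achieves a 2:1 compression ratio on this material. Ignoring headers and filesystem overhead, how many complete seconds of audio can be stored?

Uncompressed byte rate = 16,000 × 1 × 6 = 96,000 bytes/s.
After 2:1 compression, effective rate ≈ 48000 bytes/s.
Capacity = 2 × 1,000,000,000 = 2,000,000,000 bytes.
2,000,000,000 / effective rate ≈ 41666.67 s → 41,666 seconds.

41,666 seconds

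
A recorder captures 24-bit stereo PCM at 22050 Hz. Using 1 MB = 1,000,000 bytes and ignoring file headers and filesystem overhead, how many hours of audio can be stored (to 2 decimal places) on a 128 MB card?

0.27 hours

Uncompressed byte rate = 22,050 × 3 × 2 = 132,300 bytes/s.
Capacity = 128 × 1,000,000 = 128,000,000 bytes.
128,000,000 / 132,300 ≈ 967.5 s → 0.27 hours.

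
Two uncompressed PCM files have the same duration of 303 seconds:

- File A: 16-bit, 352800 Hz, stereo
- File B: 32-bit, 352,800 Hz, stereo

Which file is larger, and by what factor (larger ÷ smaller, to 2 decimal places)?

File A: 352,800 × 2 × 2 = 1,411,200 bytes/s.
File B: 352,800 × 4 × 2 = 2,822,400 bytes/s.
File B is larger; ratio = 855,187,200 / 427,593,600 = 2.00.

File B, by a factor of 2.00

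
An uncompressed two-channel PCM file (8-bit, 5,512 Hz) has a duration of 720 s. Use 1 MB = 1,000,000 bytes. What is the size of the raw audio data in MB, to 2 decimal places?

7.94 MB

Bytes = 5,512 samples/s × 720 s × 1 bytes/sample × 2 ch = 7,937,280 bytes.
7,937,280 / 1,000,000 = 7.94 MB.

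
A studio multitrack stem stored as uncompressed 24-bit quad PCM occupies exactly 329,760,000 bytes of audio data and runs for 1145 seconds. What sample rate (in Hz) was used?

24,000 Hz

Bytes = sample_rate × seconds × bytes_per_sample × channels.
sample_rate = 329,760,000 / (1,145 × 3 × 4) = 329,760,000 / 13,740 = 24,000 Hz.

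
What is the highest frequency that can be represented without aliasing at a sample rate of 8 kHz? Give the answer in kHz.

4 kHz

Nyquist frequency = sample rate / 2 = 8,000 / 2 = 4 kHz.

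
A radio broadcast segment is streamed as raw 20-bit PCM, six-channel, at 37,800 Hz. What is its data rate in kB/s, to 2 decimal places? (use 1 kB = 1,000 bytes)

Bit rate = 37,800 × 20 × 6 = 4,536,000 bits/s.
4,536,000 / 8 = 567,000 B/s = 567.00 kB/s.

567.00 kB/s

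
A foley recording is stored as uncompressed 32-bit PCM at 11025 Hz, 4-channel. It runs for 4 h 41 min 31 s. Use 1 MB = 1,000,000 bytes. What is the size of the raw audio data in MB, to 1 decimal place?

Duration = 4 h 41 min 31 s = 16,891 s.
Bytes = 11,025 samples/s × 16,891 s × 4 bytes/sample × 4 ch = 2,979,572,400 bytes.
2,979,572,400 / 1,000,000 = 2979.6 MB.

2979.6 MB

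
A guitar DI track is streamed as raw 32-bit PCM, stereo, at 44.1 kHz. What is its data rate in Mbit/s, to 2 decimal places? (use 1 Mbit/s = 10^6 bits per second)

2.82 Mbit/s

Bit rate = 44,100 × 32 × 2 = 2,822,400 bits/s.
= 2.82 Mbit/s.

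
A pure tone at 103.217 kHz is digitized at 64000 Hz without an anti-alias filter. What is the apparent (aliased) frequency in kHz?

Nyquist = 64,000/2 = 32,000 Hz; 103,217 Hz exceeds it.
Alias = |103,217 − 2×64,000| = |103,217 − 128,000| = 24,783 Hz = 24.783 kHz.

24.783 kHz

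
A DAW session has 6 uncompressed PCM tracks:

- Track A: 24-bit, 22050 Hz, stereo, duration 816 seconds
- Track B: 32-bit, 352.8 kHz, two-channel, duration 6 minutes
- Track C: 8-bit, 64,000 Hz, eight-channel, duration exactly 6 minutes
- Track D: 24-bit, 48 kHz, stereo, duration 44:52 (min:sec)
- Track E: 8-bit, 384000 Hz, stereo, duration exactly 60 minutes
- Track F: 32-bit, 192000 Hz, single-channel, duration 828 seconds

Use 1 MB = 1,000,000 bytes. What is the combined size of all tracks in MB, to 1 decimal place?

Track A: 22,050 × 816 × 3 × 2 = 107,956,800 bytes.
Track B: 6 minutes = 360 s; 352,800 × 360 × 4 × 2 = 1,016,064,000 bytes.
Track C: exactly 6 minutes = 360 s; 64,000 × 360 × 1 × 8 = 184,320,000 bytes.
Track D: 44:52 (min:sec) = 2,692 s; 48,000 × 2,692 × 3 × 2 = 775,296,000 bytes.
Track E: exactly 60 minutes = 3,600 s; 384,000 × 3,600 × 1 × 2 = 2,764,800,000 bytes.
Track F: 192,000 × 828 × 4 × 1 = 635,904,000 bytes.
Total = 5,484,340,800 bytes = 5484.3 MB.

5484.3 MB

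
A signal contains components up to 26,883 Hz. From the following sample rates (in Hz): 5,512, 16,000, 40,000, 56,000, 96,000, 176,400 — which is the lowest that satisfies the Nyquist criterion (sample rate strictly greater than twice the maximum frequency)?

56,000 Hz

Need sample rate > 2 × 26,883 = 53,766 Hz.
Lowest listed rate above 53,766 Hz is 56,000 Hz.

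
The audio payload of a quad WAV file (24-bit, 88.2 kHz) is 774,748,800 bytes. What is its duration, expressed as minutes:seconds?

12:12

Byte rate = 88,200 × 3 × 4 = 1,058,400 bytes/s.
Duration = 774,748,800 / 1,058,400 = 732 s.
732 s = 12:12.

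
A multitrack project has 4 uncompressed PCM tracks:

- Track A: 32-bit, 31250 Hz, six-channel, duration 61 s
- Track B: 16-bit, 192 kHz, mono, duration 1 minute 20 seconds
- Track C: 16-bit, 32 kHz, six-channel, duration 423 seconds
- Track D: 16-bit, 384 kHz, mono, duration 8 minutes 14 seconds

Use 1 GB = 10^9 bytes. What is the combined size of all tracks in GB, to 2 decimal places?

Track A: 31,250 × 61 × 4 × 6 = 45,750,000 bytes.
Track B: 1 minute 20 seconds = 80 s; 192,000 × 80 × 2 × 1 = 30,720,000 bytes.
Track C: 32,000 × 423 × 2 × 6 = 162,432,000 bytes.
Track D: 8 minutes 14 seconds = 494 s; 384,000 × 494 × 2 × 1 = 379,392,000 bytes.
Total = 618,294,000 bytes = 0.62 GB.

0.62 GB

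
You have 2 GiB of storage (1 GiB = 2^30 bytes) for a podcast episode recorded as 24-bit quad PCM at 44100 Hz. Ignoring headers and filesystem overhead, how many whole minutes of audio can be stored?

Uncompressed byte rate = 44,100 × 3 × 4 = 529,200 bytes/s.
Capacity = 2 × 1,073,741,824 = 2,147,483,648 bytes.
2,147,483,648 / 529,200 ≈ 4057.98 s → 67 minutes.

67 minutes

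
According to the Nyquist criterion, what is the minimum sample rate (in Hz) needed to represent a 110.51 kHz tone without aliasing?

Minimum sample rate = 2 × 110,510 Hz = 221,020 Hz.

221,020 Hz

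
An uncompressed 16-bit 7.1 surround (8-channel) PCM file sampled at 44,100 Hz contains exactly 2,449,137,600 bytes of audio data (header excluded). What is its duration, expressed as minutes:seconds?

57:51

Byte rate = 44,100 × 2 × 8 = 705,600 bytes/s.
Duration = 2,449,137,600 / 705,600 = 3,471 s.
3,471 s = 57:51.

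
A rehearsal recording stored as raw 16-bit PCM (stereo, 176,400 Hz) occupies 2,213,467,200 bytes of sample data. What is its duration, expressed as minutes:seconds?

Byte rate = 176,400 × 2 × 2 = 705,600 bytes/s.
Duration = 2,213,467,200 / 705,600 = 3,137 s.
3,137 s = 52:17.

52:17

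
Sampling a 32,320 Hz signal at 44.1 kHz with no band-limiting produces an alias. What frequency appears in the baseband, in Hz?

11,780 Hz

Nyquist = 44,100/2 = 22,050 Hz; 32,320 Hz exceeds it.
Alias = |32,320 − 1×44,100| = |32,320 − 44,100| = 11,780 Hz.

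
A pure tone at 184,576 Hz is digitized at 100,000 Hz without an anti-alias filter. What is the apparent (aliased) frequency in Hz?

Nyquist = 100,000/2 = 50,000 Hz; 184,576 Hz exceeds it.
Alias = |184,576 − 2×100,000| = |184,576 − 200,000| = 15,424 Hz.

15,424 Hz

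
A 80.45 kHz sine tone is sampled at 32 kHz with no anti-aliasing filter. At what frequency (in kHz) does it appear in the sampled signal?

Nyquist = 32,000/2 = 16,000 Hz; 80,450 Hz exceeds it.
Alias = |80,450 − 3×32,000| = |80,450 − 96,000| = 15,550 Hz = 15.55 kHz.

15.55 kHz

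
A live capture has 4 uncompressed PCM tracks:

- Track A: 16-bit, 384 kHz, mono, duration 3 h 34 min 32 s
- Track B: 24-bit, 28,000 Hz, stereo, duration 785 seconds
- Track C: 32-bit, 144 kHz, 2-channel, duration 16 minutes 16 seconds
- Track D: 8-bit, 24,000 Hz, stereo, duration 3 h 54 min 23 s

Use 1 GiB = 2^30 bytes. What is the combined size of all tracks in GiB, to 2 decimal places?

Track A: 3 h 34 min 32 s = 12,872 s; 384,000 × 12,872 × 2 × 1 = 9,885,696,000 bytes.
Track B: 28,000 × 785 × 3 × 2 = 131,880,000 bytes.
Track C: 16 minutes 16 seconds = 976 s; 144,000 × 976 × 4 × 2 = 1,124,352,000 bytes.
Track D: 3 h 54 min 23 s = 14,063 s; 24,000 × 14,063 × 1 × 2 = 675,024,000 bytes.
Total = 11,816,952,000 bytes = 11.01 GiB.

11.01 GiB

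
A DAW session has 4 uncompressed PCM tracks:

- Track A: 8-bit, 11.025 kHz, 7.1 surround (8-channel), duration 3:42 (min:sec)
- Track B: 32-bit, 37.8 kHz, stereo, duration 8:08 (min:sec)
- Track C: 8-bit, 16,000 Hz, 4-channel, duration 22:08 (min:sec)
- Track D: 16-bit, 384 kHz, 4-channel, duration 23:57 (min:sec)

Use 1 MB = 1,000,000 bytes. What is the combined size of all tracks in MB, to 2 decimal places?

4666.61 MB

Track A: 3:42 (min:sec) = 222 s; 11,025 × 222 × 1 × 8 = 19,580,400 bytes.
Track B: 8:08 (min:sec) = 488 s; 37,800 × 488 × 4 × 2 = 147,571,200 bytes.
Track C: 22:08 (min:sec) = 1,328 s; 16,000 × 1,328 × 1 × 4 = 84,992,000 bytes.
Track D: 23:57 (min:sec) = 1,437 s; 384,000 × 1,437 × 2 × 4 = 4,414,464,000 bytes.
Total = 4,666,607,600 bytes = 4666.61 MB.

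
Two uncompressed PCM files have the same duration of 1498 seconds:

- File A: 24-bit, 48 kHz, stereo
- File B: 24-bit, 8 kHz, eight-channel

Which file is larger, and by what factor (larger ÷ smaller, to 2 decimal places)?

File A: 48,000 × 3 × 2 = 288,000 bytes/s.
File B: 8,000 × 3 × 8 = 192,000 bytes/s.
File A is larger; ratio = 431,424,000 / 287,616,000 = 1.50.

File A, by a factor of 1.50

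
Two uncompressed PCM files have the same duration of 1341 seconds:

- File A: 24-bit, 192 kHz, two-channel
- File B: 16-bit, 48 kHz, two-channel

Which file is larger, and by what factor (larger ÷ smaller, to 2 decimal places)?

File A: 192,000 × 3 × 2 = 1,152,000 bytes/s.
File B: 48,000 × 2 × 2 = 192,000 bytes/s.
File A is larger; ratio = 1,544,832,000 / 257,472,000 = 6.00.

File A, by a factor of 6.00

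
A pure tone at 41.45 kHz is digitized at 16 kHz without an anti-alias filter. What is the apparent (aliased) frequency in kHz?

Nyquist = 16,000/2 = 8,000 Hz; 41,450 Hz exceeds it.
Alias = |41,450 − 3×16,000| = |41,450 − 48,000| = 6,550 Hz = 6.55 kHz.

6.55 kHz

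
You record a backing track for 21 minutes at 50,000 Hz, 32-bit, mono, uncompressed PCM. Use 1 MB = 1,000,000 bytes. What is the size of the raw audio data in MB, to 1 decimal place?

Duration = 21 minutes = 1,260 s.
Bytes = 50,000 samples/s × 1,260 s × 4 bytes/sample × 1 ch = 252,000,000 bytes.
252,000,000 / 1,000,000 = 252.0 MB.

252.0 MB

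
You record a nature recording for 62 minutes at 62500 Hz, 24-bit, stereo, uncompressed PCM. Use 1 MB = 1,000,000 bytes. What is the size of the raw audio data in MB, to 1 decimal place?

1395.0 MB

Duration = 62 minutes = 3,720 s.
Bytes = 62,500 samples/s × 3,720 s × 3 bytes/sample × 2 ch = 1,395,000,000 bytes.
1,395,000,000 / 1,000,000 = 1395.0 MB.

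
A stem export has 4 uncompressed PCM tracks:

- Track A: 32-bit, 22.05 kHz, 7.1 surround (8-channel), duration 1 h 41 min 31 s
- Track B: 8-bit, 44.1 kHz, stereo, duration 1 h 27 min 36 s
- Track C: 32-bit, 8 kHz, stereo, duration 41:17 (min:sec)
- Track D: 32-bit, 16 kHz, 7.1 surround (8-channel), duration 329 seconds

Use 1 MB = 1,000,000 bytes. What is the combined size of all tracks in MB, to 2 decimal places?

Track A: 1 h 41 min 31 s = 6,091 s; 22,050 × 6,091 × 4 × 8 = 4,297,809,600 bytes.
Track B: 1 h 27 min 36 s = 5,256 s; 44,100 × 5,256 × 1 × 2 = 463,579,200 bytes.
Track C: 41:17 (min:sec) = 2,477 s; 8,000 × 2,477 × 4 × 2 = 158,528,000 bytes.
Track D: 16,000 × 329 × 4 × 8 = 168,448,000 bytes.
Total = 5,088,364,800 bytes = 5088.36 MB.

5088.36 MB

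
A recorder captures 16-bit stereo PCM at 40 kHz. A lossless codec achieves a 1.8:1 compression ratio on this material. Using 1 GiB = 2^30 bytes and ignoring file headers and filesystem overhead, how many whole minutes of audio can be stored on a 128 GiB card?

Uncompressed byte rate = 40,000 × 2 × 2 = 160,000 bytes/s.
After 1.8:1 compression, effective rate ≈ 88888.89 bytes/s.
Capacity = 128 × 1,073,741,824 = 137,438,953,472 bytes.
137,438,953,472 / effective rate ≈ 1546188.23 s → 25,769 minutes.

25,769 minutes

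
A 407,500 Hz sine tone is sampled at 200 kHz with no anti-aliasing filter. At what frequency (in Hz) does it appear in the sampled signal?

Nyquist = 200,000/2 = 100,000 Hz; 407,500 Hz exceeds it.
Alias = |407,500 − 2×200,000| = |407,500 − 400,000| = 7,500 Hz.

7,500 Hz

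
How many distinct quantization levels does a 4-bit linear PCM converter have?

16 levels

2^4 = 16.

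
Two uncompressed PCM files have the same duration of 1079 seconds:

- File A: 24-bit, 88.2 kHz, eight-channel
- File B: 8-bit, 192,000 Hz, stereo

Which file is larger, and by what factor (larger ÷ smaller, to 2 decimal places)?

File A, by a factor of 5.51

File A: 88,200 × 3 × 8 = 2,116,800 bytes/s.
File B: 192,000 × 1 × 2 = 384,000 bytes/s.
File A is larger; ratio = 2,284,027,200 / 414,336,000 = 5.51.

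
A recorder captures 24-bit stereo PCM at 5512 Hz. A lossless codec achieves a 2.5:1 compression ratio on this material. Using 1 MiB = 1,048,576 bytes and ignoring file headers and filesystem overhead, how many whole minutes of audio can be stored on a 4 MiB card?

Uncompressed byte rate = 5,512 × 3 × 2 = 33,072 bytes/s.
After 2.5:1 compression, effective rate ≈ 13228.8 bytes/s.
Capacity = 4 × 1,048,576 = 4,194,304 bytes.
4,194,304 / effective rate ≈ 317.06 s → 5 minutes.

5 minutes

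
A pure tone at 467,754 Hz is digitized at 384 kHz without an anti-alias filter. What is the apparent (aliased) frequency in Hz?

83,754 Hz

Nyquist = 384,000/2 = 192,000 Hz; 467,754 Hz exceeds it.
Alias = |467,754 − 1×384,000| = |467,754 − 384,000| = 83,754 Hz.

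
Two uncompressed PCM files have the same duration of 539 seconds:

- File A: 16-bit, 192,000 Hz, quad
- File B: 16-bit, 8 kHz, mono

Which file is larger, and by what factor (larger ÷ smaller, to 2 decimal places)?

File A, by a factor of 96.00

File A: 192,000 × 2 × 4 = 1,536,000 bytes/s.
File B: 8,000 × 2 × 1 = 16,000 bytes/s.
File A is larger; ratio = 827,904,000 / 8,624,000 = 96.00.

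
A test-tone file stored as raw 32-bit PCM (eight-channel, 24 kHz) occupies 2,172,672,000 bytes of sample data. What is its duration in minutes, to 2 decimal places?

47.15 minutes

Byte rate = 24,000 × 4 × 8 = 768,000 bytes/s.
Duration = 2,172,672,000 / 768,000 = 2,829 s.
2,829 s / 60 = 47.15 minutes.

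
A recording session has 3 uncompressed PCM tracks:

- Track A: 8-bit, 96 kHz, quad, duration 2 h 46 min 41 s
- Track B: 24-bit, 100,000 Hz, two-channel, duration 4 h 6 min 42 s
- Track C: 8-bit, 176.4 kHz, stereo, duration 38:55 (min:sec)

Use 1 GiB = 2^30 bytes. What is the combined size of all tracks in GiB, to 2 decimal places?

Track A: 2 h 46 min 41 s = 10,001 s; 96,000 × 10,001 × 1 × 4 = 3,840,384,000 bytes.
Track B: 4 h 6 min 42 s = 14,802 s; 100,000 × 14,802 × 3 × 2 = 8,881,200,000 bytes.
Track C: 38:55 (min:sec) = 2,335 s; 176,400 × 2,335 × 1 × 2 = 823,788,000 bytes.
Total = 13,545,372,000 bytes = 12.62 GiB.

12.62 GiB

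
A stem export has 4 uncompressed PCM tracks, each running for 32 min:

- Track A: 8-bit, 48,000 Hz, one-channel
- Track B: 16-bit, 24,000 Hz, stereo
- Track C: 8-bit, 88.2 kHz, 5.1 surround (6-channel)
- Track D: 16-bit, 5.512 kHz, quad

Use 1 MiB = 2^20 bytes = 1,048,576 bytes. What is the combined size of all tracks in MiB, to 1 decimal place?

32 min = 1,920 s.
Track A: 48,000 × 1,920 × 1 × 1 = 92,160,000 bytes.
Track B: 24,000 × 1,920 × 2 × 2 = 184,320,000 bytes.
Track C: 88,200 × 1,920 × 1 × 6 = 1,016,064,000 bytes.
Track D: 5,512 × 1,920 × 2 × 4 = 84,664,320 bytes.
Total = 1,377,208,320 bytes = 1313.4 MiB.

1313.4 MiB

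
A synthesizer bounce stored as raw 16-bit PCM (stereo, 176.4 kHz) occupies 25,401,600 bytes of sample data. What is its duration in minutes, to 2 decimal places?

0.60 minutes

Byte rate = 176,400 × 2 × 2 = 705,600 bytes/s.
Duration = 25,401,600 / 705,600 = 36 s.
36 s / 60 = 0.60 minutes.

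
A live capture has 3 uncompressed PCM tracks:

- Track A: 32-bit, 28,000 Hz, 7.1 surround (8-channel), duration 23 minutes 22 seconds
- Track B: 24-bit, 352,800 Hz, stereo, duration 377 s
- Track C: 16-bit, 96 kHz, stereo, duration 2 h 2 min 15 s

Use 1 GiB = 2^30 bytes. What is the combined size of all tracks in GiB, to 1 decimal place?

Track A: 23 minutes 22 seconds = 1,402 s; 28,000 × 1,402 × 4 × 8 = 1,256,192,000 bytes.
Track B: 352,800 × 377 × 3 × 2 = 798,033,600 bytes.
Track C: 2 h 2 min 15 s = 7,335 s; 96,000 × 7,335 × 2 × 2 = 2,816,640,000 bytes.
Total = 4,870,865,600 bytes = 4.5 GiB.

4.5 GiB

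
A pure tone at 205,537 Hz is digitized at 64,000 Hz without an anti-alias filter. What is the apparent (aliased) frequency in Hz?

13,537 Hz

Nyquist = 64,000/2 = 32,000 Hz; 205,537 Hz exceeds it.
Alias = |205,537 − 3×64,000| = |205,537 − 192,000| = 13,537 Hz.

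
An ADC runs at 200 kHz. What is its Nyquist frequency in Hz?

Nyquist frequency = sample rate / 2 = 200,000 / 2 = 100,000 Hz.

100,000 Hz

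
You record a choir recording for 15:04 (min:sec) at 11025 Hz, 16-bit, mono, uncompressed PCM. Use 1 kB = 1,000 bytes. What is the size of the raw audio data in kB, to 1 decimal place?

Duration = 15:04 (min:sec) = 904 s.
Bytes = 11,025 samples/s × 904 s × 2 bytes/sample × 1 ch = 19,933,200 bytes.
19,933,200 / 1,000 = 19933.2 kB.

19933.2 kB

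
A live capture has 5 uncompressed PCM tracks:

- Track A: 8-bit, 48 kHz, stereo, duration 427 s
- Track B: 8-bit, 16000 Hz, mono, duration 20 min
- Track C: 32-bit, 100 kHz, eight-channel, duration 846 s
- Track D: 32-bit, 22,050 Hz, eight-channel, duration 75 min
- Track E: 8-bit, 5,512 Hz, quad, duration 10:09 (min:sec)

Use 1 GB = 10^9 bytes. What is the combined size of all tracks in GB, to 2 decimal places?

Track A: 48,000 × 427 × 1 × 2 = 40,992,000 bytes.
Track B: 20 min = 1,200 s; 16,000 × 1,200 × 1 × 1 = 19,200,000 bytes.
Track C: 100,000 × 846 × 4 × 8 = 2,707,200,000 bytes.
Track D: 75 min = 4,500 s; 22,050 × 4,500 × 4 × 8 = 3,175,200,000 bytes.
Track E: 10:09 (min:sec) = 609 s; 5,512 × 609 × 1 × 4 = 13,427,232 bytes.
Total = 5,956,019,232 bytes = 5.96 GB.

5.96 GB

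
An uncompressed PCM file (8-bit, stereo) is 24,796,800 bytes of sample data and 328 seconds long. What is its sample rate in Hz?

37,800 Hz

Bytes = sample_rate × seconds × bytes_per_sample × channels.
sample_rate = 24,796,800 / (328 × 1 × 2) = 24,796,800 / 656 = 37,800 Hz.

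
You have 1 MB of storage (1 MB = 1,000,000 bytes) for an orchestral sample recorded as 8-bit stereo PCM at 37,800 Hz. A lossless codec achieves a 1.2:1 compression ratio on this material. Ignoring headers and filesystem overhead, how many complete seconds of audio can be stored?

Uncompressed byte rate = 37,800 × 1 × 2 = 75,600 bytes/s.
After 1.2:1 compression, effective rate ≈ 63000 bytes/s.
Capacity = 1 × 1,000,000 = 1,000,000 bytes.
1,000,000 / effective rate ≈ 15.87 s → 15 seconds.

15 seconds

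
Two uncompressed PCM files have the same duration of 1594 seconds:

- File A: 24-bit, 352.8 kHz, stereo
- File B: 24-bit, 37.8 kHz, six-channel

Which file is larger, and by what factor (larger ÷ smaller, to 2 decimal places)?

File A: 352,800 × 3 × 2 = 2,116,800 bytes/s.
File B: 37,800 × 3 × 6 = 680,400 bytes/s.
File A is larger; ratio = 3,374,179,200 / 1,084,557,600 = 3.11.

File A, by a factor of 3.11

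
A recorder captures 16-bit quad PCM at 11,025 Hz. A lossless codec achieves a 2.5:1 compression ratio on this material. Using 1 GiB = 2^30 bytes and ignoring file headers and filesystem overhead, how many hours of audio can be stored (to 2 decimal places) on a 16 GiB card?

135.27 hours

Uncompressed byte rate = 11,025 × 2 × 4 = 88,200 bytes/s.
After 2.5:1 compression, effective rate ≈ 35280 bytes/s.
Capacity = 16 × 1,073,741,824 = 17,179,869,184 bytes.
17,179,869,184 / effective rate ≈ 486957.74 s → 135.27 hours.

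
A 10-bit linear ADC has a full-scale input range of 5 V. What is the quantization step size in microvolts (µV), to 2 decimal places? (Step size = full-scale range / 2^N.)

5 V / 2^10 = 5 / 1,024 V = 4882.81 µV.

4882.81 µV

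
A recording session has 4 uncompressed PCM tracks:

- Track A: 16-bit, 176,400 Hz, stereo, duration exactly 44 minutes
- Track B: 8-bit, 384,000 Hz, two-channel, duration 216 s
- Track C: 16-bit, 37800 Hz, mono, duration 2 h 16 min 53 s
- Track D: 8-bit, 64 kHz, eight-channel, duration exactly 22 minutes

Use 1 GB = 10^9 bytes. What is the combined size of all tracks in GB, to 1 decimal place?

Track A: exactly 44 minutes = 2,640 s; 176,400 × 2,640 × 2 × 2 = 1,862,784,000 bytes.
Track B: 384,000 × 216 × 1 × 2 = 165,888,000 bytes.
Track C: 2 h 16 min 53 s = 8,213 s; 37,800 × 8,213 × 2 × 1 = 620,902,800 bytes.
Track D: exactly 22 minutes = 1,320 s; 64,000 × 1,320 × 1 × 8 = 675,840,000 bytes.
Total = 3,325,414,800 bytes = 3.3 GB.

3.3 GB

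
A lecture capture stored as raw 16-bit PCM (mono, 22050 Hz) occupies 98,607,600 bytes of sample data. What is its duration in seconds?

2,236 seconds

Byte rate = 22,050 × 2 × 1 = 44,100 bytes/s.
Duration = 98,607,600 / 44,100 = 2,236 s.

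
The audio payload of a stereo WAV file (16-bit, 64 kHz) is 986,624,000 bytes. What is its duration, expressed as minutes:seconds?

Byte rate = 64,000 × 2 × 2 = 256,000 bytes/s.
Duration = 986,624,000 / 256,000 = 3,854 s.
3,854 s = 64:14.

64:14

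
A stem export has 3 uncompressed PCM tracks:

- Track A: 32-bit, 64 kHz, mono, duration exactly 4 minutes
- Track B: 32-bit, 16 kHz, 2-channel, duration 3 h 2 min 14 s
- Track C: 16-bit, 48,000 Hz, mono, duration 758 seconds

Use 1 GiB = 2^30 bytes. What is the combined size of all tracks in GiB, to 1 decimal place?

1.4 GiB

Track A: exactly 4 minutes = 240 s; 64,000 × 240 × 4 × 1 = 61,440,000 bytes.
Track B: 3 h 2 min 14 s = 10,934 s; 16,000 × 10,934 × 4 × 2 = 1,399,552,000 bytes.
Track C: 48,000 × 758 × 2 × 1 = 72,768,000 bytes.
Total = 1,533,760,000 bytes = 1.4 GiB.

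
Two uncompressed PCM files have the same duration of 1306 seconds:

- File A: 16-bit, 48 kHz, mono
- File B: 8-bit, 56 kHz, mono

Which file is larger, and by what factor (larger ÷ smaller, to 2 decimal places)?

File A: 48,000 × 2 × 1 = 96,000 bytes/s.
File B: 56,000 × 1 × 1 = 56,000 bytes/s.
File A is larger; ratio = 125,376,000 / 73,136,000 = 1.71.

File A, by a factor of 1.71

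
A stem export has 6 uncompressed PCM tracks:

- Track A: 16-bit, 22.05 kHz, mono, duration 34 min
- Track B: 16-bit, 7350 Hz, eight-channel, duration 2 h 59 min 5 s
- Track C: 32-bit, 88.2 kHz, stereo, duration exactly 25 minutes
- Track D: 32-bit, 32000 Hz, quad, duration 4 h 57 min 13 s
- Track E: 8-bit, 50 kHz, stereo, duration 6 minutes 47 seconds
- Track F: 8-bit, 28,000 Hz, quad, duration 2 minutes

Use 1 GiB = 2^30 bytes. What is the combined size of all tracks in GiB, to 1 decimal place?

10.8 GiB

Track A: 34 min = 2,040 s; 22,050 × 2,040 × 2 × 1 = 89,964,000 bytes.
Track B: 2 h 59 min 5 s = 10,745 s; 7,350 × 10,745 × 2 × 8 = 1,263,612,000 bytes.
Track C: exactly 25 minutes = 1,500 s; 88,200 × 1,500 × 4 × 2 = 1,058,400,000 bytes.
Track D: 4 h 57 min 13 s = 17,833 s; 32,000 × 17,833 × 4 × 4 = 9,130,496,000 bytes.
Track E: 6 minutes 47 seconds = 407 s; 50,000 × 407 × 1 × 2 = 40,700,000 bytes.
Track F: 2 minutes = 120 s; 28,000 × 120 × 1 × 4 = 13,440,000 bytes.
Total = 11,596,612,000 bytes = 10.8 GiB.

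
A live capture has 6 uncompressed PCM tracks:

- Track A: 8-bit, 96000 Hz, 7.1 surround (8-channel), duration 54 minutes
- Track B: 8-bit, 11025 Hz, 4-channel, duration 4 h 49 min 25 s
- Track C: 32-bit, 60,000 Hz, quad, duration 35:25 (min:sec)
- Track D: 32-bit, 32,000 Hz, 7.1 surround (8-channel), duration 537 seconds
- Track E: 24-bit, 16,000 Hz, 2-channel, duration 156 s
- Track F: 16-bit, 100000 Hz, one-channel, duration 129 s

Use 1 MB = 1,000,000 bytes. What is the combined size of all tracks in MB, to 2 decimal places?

5884.78 MB

Track A: 54 minutes = 3,240 s; 96,000 × 3,240 × 1 × 8 = 2,488,320,000 bytes.
Track B: 4 h 49 min 25 s = 17,365 s; 11,025 × 17,365 × 1 × 4 = 765,796,500 bytes.
Track C: 35:25 (min:sec) = 2,125 s; 60,000 × 2,125 × 4 × 4 = 2,040,000,000 bytes.
Track D: 32,000 × 537 × 4 × 8 = 549,888,000 bytes.
Track E: 16,000 × 156 × 3 × 2 = 14,976,000 bytes.
Track F: 100,000 × 129 × 2 × 1 = 25,800,000 bytes.
Total = 5,884,780,500 bytes = 5884.78 MB.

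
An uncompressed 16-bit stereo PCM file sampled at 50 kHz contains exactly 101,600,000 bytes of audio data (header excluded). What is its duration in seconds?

508 seconds

Byte rate = 50,000 × 2 × 2 = 200,000 bytes/s.
Duration = 101,600,000 / 200,000 = 508 s.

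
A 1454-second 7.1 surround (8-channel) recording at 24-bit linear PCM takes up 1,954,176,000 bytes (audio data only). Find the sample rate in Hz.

56,000 Hz

Bytes = sample_rate × seconds × bytes_per_sample × channels.
sample_rate = 1,954,176,000 / (1,454 × 3 × 8) = 1,954,176,000 / 34,896 = 56,000 Hz.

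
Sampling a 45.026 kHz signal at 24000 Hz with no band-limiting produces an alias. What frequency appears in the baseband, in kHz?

2.974 kHz

Nyquist = 24,000/2 = 12,000 Hz; 45,026 Hz exceeds it.
Alias = |45,026 − 2×24,000| = |45,026 − 48,000| = 2,974 Hz = 2.974 kHz.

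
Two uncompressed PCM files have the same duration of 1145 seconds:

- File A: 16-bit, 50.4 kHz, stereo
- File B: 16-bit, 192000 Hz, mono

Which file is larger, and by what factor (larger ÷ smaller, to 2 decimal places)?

File B, by a factor of 1.90

File A: 50,400 × 2 × 2 = 201,600 bytes/s.
File B: 192,000 × 2 × 1 = 384,000 bytes/s.
File B is larger; ratio = 439,680,000 / 230,832,000 = 1.90.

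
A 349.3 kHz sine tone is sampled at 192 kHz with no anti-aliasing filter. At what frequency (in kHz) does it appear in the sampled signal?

Nyquist = 192,000/2 = 96,000 Hz; 349,300 Hz exceeds it.
Alias = |349,300 − 2×192,000| = |349,300 − 384,000| = 34,700 Hz = 34.7 kHz.

34.7 kHz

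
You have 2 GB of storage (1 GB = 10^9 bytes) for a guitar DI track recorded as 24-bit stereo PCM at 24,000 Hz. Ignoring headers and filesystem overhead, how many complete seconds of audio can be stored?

13,888 seconds

Uncompressed byte rate = 24,000 × 3 × 2 = 144,000 bytes/s.
Capacity = 2 × 1,000,000,000 = 2,000,000,000 bytes.
2,000,000,000 / 144,000 ≈ 13888.89 s → 13,888 seconds.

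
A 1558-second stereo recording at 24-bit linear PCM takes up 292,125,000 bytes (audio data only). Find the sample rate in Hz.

31,250 Hz

Bytes = sample_rate × seconds × bytes_per_sample × channels.
sample_rate = 292,125,000 / (1,558 × 3 × 2) = 292,125,000 / 9,348 = 31,250 Hz.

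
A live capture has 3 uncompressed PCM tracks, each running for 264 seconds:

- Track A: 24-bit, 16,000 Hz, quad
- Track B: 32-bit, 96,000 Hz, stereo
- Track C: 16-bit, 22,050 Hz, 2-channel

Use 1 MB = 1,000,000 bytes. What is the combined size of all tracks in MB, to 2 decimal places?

276.72 MB

Track A: 16,000 × 264 × 3 × 4 = 50,688,000 bytes.
Track B: 96,000 × 264 × 4 × 2 = 202,752,000 bytes.
Track C: 22,050 × 264 × 2 × 2 = 23,284,800 bytes.
Total = 276,724,800 bytes = 276.72 MB.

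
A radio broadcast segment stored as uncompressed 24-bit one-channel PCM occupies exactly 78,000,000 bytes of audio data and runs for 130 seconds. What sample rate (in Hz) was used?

Bytes = sample_rate × seconds × bytes_per_sample × channels.
sample_rate = 78,000,000 / (130 × 3 × 1) = 78,000,000 / 390 = 200,000 Hz.

200,000 Hz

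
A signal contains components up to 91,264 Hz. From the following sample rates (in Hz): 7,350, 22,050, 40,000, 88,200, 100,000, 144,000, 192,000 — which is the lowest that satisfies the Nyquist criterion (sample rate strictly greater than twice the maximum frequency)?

192,000 Hz

Need sample rate > 2 × 91,264 = 182,528 Hz.
Lowest listed rate above 182,528 Hz is 192,000 Hz.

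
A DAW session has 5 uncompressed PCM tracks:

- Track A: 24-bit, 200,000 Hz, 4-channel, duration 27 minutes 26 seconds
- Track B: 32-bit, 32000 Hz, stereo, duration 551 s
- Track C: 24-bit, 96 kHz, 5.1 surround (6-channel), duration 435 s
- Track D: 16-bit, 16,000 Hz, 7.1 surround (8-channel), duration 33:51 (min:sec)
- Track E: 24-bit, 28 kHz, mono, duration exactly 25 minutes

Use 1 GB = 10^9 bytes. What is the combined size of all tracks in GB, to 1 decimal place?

5.5 GB

Track A: 27 minutes 26 seconds = 1,646 s; 200,000 × 1,646 × 3 × 4 = 3,950,400,000 bytes.
Track B: 32,000 × 551 × 4 × 2 = 141,056,000 bytes.
Track C: 96,000 × 435 × 3 × 6 = 751,680,000 bytes.
Track D: 33:51 (min:sec) = 2,031 s; 16,000 × 2,031 × 2 × 8 = 519,936,000 bytes.
Track E: exactly 25 minutes = 1,500 s; 28,000 × 1,500 × 3 × 1 = 126,000,000 bytes.
Total = 5,489,072,000 bytes = 5.5 GB.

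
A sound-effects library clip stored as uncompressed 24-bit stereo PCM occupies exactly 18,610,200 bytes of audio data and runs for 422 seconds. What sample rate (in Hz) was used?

7,350 Hz

Bytes = sample_rate × seconds × bytes_per_sample × channels.
sample_rate = 18,610,200 / (422 × 3 × 2) = 18,610,200 / 2,532 = 7,350 Hz.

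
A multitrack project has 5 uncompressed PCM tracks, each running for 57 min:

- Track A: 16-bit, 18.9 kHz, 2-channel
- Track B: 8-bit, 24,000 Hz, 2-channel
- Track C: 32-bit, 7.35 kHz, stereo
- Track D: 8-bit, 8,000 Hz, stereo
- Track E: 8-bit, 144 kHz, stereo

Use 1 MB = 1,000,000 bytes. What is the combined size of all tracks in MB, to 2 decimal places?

57 min = 3,420 s.
Track A: 18,900 × 3,420 × 2 × 2 = 258,552,000 bytes.
Track B: 24,000 × 3,420 × 1 × 2 = 164,160,000 bytes.
Track C: 7,350 × 3,420 × 4 × 2 = 201,096,000 bytes.
Track D: 8,000 × 3,420 × 1 × 2 = 54,720,000 bytes.
Track E: 144,000 × 3,420 × 1 × 2 = 984,960,000 bytes.
Total = 1,663,488,000 bytes = 1663.49 MB.

1663.49 MB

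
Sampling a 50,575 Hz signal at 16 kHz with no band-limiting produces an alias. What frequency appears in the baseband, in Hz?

2,575 Hz

Nyquist = 16,000/2 = 8,000 Hz; 50,575 Hz exceeds it.
Alias = |50,575 − 3×16,000| = |50,575 − 48,000| = 2,575 Hz.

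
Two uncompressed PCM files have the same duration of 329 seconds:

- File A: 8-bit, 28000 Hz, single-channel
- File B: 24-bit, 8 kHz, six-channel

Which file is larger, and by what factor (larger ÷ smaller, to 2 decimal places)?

File A: 28,000 × 1 × 1 = 28,000 bytes/s.
File B: 8,000 × 3 × 6 = 144,000 bytes/s.
File B is larger; ratio = 47,376,000 / 9,212,000 = 5.14.

File B, by a factor of 5.14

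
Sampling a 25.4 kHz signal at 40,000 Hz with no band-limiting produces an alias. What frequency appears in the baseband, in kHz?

Nyquist = 40,000/2 = 20,000 Hz; 25,400 Hz exceeds it.
Alias = |25,400 − 1×40,000| = |25,400 − 40,000| = 14,600 Hz = 14.6 kHz.

14.6 kHz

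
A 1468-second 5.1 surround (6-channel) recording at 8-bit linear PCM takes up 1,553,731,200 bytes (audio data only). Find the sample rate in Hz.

176,400 Hz

Bytes = sample_rate × seconds × bytes_per_sample × channels.
sample_rate = 1,553,731,200 / (1,468 × 1 × 6) = 1,553,731,200 / 8,808 = 176,400 Hz.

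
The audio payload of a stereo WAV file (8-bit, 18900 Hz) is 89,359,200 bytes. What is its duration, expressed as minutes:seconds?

39:24

Byte rate = 18,900 × 1 × 2 = 37,800 bytes/s.
Duration = 89,359,200 / 37,800 = 2,364 s.
2,364 s = 39:24.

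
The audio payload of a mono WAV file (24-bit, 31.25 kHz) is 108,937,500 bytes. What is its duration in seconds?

1,162 seconds

Byte rate = 31,250 × 3 × 1 = 93,750 bytes/s.
Duration = 108,937,500 / 93,750 = 1,162 s.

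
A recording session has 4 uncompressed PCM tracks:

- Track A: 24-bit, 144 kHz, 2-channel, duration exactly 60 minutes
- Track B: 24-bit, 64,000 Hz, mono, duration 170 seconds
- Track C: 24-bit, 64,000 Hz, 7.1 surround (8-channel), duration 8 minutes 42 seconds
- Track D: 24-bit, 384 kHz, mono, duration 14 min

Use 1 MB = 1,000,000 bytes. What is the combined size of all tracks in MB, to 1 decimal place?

Track A: exactly 60 minutes = 3,600 s; 144,000 × 3,600 × 3 × 2 = 3,110,400,000 bytes.
Track B: 64,000 × 170 × 3 × 1 = 32,640,000 bytes.
Track C: 8 minutes 42 seconds = 522 s; 64,000 × 522 × 3 × 8 = 801,792,000 bytes.
Track D: 14 min = 840 s; 384,000 × 840 × 3 × 1 = 967,680,000 bytes.
Total = 4,912,512,000 bytes = 4912.5 MB.

4912.5 MB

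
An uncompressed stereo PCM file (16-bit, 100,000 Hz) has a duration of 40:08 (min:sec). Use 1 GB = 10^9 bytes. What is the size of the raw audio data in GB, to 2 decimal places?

Duration = 40:08 (min:sec) = 2,408 s.
Bytes = 100,000 samples/s × 2,408 s × 2 bytes/sample × 2 ch = 963,200,000 bytes.
963,200,000 / 1,000,000,000 = 0.96 GB.

0.96 GB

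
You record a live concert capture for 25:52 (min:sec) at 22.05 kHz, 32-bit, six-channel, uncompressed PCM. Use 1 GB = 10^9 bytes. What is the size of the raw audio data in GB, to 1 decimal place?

0.8 GB

Duration = 25:52 (min:sec) = 1,552 s.
Bytes = 22,050 samples/s × 1,552 s × 4 bytes/sample × 6 ch = 821,318,400 bytes.
821,318,400 / 1,000,000,000 = 0.8 GB.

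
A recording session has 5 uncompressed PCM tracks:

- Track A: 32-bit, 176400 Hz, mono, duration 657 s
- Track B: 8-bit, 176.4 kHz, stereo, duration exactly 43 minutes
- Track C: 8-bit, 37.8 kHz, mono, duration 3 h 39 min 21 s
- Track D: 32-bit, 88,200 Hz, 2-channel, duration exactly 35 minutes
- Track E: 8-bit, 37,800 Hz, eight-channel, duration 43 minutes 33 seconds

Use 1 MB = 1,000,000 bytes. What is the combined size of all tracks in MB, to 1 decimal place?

4143.2 MB

Track A: 176,400 × 657 × 4 × 1 = 463,579,200 bytes.
Track B: exactly 43 minutes = 2,580 s; 176,400 × 2,580 × 1 × 2 = 910,224,000 bytes.
Track C: 3 h 39 min 21 s = 13,161 s; 37,800 × 13,161 × 1 × 1 = 497,485,800 bytes.
Track D: exactly 35 minutes = 2,100 s; 88,200 × 2,100 × 4 × 2 = 1,481,760,000 bytes.
Track E: 43 minutes 33 seconds = 2,613 s; 37,800 × 2,613 × 1 × 8 = 790,171,200 bytes.
Total = 4,143,220,200 bytes = 4143.2 MB.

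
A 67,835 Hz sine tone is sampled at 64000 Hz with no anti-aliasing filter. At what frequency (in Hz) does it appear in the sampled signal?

Nyquist = 64,000/2 = 32,000 Hz; 67,835 Hz exceeds it.
Alias = |67,835 − 1×64,000| = |67,835 − 64,000| = 3,835 Hz.

3,835 Hz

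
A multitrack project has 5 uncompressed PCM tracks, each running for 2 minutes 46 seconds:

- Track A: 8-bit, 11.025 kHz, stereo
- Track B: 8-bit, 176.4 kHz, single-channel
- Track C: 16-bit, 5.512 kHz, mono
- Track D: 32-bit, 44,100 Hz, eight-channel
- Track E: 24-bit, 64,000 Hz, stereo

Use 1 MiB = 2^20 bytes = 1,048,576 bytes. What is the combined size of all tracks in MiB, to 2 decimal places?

2 minutes 46 seconds = 166 s.
Track A: 11,025 × 166 × 1 × 2 = 3,660,300 bytes.
Track B: 176,400 × 166 × 1 × 1 = 29,282,400 bytes.
Track C: 5,512 × 166 × 2 × 1 = 1,829,984 bytes.
Track D: 44,100 × 166 × 4 × 8 = 234,259,200 bytes.
Track E: 64,000 × 166 × 3 × 2 = 63,744,000 bytes.
Total = 332,775,884 bytes = 317.36 MiB.

317.36 MiB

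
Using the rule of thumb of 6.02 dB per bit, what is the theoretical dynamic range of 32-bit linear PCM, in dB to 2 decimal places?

192.64 dB

32 × 6.02 = 192.64 dB.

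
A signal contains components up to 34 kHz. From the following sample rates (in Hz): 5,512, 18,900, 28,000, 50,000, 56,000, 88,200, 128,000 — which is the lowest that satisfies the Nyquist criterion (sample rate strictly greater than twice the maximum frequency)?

88,200 Hz

Need sample rate > 2 × 34,000 = 68,000 Hz.
Lowest listed rate above 68,000 Hz is 88,200 Hz.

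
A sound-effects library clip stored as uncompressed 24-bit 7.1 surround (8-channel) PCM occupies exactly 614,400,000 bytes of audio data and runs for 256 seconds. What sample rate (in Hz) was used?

100,000 Hz

Bytes = sample_rate × seconds × bytes_per_sample × channels.
sample_rate = 614,400,000 / (256 × 3 × 8) = 614,400,000 / 6,144 = 100,000 Hz.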